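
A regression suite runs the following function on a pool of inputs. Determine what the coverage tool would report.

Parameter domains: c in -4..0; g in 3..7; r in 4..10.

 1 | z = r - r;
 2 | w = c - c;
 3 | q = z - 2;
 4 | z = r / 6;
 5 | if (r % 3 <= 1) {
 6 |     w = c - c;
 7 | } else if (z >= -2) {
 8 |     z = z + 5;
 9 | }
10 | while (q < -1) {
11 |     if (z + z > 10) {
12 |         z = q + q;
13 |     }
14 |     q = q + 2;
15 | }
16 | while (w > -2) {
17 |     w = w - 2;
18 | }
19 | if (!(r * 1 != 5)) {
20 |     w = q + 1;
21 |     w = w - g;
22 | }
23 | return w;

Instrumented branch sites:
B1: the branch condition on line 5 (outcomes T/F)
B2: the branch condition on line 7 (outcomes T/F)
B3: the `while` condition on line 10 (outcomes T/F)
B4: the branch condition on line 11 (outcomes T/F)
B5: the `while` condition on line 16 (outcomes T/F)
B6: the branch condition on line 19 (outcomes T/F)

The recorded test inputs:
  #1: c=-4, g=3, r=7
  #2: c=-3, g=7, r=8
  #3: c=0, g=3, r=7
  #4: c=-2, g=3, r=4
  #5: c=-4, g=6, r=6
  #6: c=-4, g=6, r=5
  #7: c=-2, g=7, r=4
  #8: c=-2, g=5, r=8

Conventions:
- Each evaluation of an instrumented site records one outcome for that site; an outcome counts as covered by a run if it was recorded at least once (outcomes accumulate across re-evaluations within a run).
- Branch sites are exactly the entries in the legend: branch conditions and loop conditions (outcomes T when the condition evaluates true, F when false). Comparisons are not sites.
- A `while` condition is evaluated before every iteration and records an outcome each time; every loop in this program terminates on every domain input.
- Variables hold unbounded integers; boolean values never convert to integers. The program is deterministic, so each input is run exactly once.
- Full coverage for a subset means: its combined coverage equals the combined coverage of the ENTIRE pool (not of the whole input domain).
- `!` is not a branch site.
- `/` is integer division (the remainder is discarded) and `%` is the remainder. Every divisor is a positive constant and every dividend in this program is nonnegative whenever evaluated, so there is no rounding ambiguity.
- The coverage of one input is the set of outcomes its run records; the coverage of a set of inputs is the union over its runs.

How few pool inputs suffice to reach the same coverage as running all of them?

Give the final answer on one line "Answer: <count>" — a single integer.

#1 (c=-4, g=3, r=7) -> covered: B1=T, B3=T, B3=F, B4=F, B5=T, B5=F, B6=F
#2 (c=-3, g=7, r=8) -> covered: B1=F, B2=T, B3=T, B3=F, B4=T, B5=T, B5=F, B6=F
#3 (c=0, g=3, r=7) -> covered: B1=T, B3=T, B3=F, B4=F, B5=T, B5=F, B6=F
#4 (c=-2, g=3, r=4) -> covered: B1=T, B3=T, B3=F, B4=F, B5=T, B5=F, B6=F
#5 (c=-4, g=6, r=6) -> covered: B1=T, B3=T, B3=F, B4=F, B5=T, B5=F, B6=F
#6 (c=-4, g=6, r=5) -> covered: B1=F, B2=T, B3=T, B3=F, B4=F, B5=T, B5=F, B6=T
#7 (c=-2, g=7, r=4) -> covered: B1=T, B3=T, B3=F, B4=F, B5=T, B5=F, B6=F
#8 (c=-2, g=5, r=8) -> covered: B1=F, B2=T, B3=T, B3=F, B4=T, B5=T, B5=F, B6=F
together the pool reaches 11 outcomes: B1=T, B1=F, B2=T, B3=T, B3=F, B4=T, B4=F, B5=T, B5=F, B6=T, B6=F
every size-1 subset falls short of the 11 outcomes (best: 8/11)
every size-2 subset falls short of the 11 outcomes (best: 10/11)
inputs {1, 2, 6} (size 3) cover everything; no size-3 subset with a lexicographically smaller index list covers all 11

Answer: 3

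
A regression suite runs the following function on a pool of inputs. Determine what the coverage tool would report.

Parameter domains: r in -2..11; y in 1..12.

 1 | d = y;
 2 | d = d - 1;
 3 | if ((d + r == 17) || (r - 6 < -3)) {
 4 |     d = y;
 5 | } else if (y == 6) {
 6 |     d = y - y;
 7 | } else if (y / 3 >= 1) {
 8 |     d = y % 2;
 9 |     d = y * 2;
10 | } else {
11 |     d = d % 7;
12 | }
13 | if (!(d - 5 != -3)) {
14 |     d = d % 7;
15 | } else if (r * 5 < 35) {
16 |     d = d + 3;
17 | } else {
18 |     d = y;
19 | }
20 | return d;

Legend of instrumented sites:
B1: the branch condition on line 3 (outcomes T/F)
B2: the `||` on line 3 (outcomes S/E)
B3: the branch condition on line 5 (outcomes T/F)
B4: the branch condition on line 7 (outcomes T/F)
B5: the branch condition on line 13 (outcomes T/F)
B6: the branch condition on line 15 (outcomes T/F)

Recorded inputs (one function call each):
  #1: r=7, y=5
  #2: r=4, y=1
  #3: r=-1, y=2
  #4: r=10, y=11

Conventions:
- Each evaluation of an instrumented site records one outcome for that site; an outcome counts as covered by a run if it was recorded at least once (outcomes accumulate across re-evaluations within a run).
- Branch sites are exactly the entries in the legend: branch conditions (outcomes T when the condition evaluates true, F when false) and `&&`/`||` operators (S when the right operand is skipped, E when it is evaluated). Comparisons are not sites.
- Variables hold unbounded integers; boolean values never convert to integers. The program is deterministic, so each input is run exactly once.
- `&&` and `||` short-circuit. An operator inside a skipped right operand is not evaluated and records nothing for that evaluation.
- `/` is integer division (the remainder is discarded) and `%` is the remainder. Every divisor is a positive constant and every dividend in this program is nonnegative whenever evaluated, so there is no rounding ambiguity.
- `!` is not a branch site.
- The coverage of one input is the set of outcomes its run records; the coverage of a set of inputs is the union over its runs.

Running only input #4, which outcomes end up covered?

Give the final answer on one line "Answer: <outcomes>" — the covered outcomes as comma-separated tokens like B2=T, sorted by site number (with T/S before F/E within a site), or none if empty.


Running input #4 (r=10, y=11), event by event:
  B2->E, B1->F, B3->F, B4->T, B5->F, B6->F
as a set, this run covers: B1=F, B2=E, B3=F, B4=T, B5=F, B6=F
Answer: B1=F, B2=E, B3=F, B4=T, B5=F, B6=F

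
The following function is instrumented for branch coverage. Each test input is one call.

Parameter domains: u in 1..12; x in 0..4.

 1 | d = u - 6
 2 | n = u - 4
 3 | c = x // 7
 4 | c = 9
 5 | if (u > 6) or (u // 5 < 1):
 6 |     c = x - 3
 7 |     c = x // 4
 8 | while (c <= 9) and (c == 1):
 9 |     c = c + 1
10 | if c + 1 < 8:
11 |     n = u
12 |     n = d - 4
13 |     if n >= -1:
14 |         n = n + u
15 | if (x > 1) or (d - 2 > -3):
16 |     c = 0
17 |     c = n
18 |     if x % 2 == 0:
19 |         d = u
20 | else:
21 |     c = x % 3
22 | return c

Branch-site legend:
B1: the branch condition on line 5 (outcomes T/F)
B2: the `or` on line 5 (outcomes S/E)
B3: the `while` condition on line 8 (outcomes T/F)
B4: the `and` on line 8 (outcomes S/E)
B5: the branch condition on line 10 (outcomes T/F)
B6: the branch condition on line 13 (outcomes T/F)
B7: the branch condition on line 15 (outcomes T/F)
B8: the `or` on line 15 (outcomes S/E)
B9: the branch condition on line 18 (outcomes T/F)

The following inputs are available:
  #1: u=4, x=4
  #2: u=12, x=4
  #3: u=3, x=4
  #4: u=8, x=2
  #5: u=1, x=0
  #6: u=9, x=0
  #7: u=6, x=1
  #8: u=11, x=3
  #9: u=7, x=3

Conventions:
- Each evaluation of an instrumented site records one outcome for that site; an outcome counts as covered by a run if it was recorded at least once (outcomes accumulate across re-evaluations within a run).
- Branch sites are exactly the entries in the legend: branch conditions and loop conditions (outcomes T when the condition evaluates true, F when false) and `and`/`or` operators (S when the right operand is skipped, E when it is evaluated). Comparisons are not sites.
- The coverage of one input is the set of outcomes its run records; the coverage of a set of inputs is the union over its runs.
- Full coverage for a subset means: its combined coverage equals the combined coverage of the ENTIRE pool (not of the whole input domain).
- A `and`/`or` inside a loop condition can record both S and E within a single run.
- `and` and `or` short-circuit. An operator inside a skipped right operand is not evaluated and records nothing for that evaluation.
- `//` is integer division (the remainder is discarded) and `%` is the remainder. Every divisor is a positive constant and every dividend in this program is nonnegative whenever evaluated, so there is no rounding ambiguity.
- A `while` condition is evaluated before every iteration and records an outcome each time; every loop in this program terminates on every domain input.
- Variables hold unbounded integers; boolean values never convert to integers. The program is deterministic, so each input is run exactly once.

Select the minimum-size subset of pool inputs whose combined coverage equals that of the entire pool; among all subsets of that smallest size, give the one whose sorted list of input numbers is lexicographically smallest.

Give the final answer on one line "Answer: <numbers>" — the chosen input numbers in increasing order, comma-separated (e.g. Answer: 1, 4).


input #1, u=4, x=4: outcomes B1=T, B2=E, B3=T, B3=F, B4=E, B5=T, B6=F, B7=T, B8=S, B9=T
input #2, u=12, x=4: outcomes B1=T, B2=S, B3=T, B3=F, B4=E, B5=T, B6=T, B7=T, B8=S, B9=T
input #3, u=3, x=4: outcomes B1=T, B2=E, B3=T, B3=F, B4=E, B5=T, B6=F, B7=T, B8=S, B9=T
input #4, u=8, x=2: outcomes B1=T, B2=S, B3=F, B4=E, B5=T, B6=F, B7=T, B8=S, B9=T
input #5, u=1, x=0: outcomes B1=T, B2=E, B3=F, B4=E, B5=T, B6=F, B7=F, B8=E
input #6, u=9, x=0: outcomes B1=T, B2=S, B3=F, B4=E, B5=T, B6=T, B7=T, B8=E, B9=T
input #7, u=6, x=1: outcomes B1=F, B2=E, B3=F, B4=E, B5=F, B7=T, B8=E, B9=F
input #8, u=11, x=3: outcomes B1=T, B2=S, B3=F, B4=E, B5=T, B6=T, B7=T, B8=S, B9=F
input #9, u=7, x=3: outcomes B1=T, B2=S, B3=F, B4=E, B5=T, B6=F, B7=T, B8=S, B9=F
the full pool covers 17 outcomes: B1=T, B1=F, B2=S, B2=E, B3=T, B3=F, B4=E, B5=T, B5=F, B6=T, B6=F, B7=T, B7=F, B8=S, B8=E, B9=T, B9=F
no size-1 subset reaches all 17 outcomes (best union: 10/17)
no size-2 subset reaches all 17 outcomes (best union: 15/17)
at size 3, {2, 5, 7} reaches all 17 outcomes; every lexicographically earlier size-3 subset fails
Answer: 2, 5, 7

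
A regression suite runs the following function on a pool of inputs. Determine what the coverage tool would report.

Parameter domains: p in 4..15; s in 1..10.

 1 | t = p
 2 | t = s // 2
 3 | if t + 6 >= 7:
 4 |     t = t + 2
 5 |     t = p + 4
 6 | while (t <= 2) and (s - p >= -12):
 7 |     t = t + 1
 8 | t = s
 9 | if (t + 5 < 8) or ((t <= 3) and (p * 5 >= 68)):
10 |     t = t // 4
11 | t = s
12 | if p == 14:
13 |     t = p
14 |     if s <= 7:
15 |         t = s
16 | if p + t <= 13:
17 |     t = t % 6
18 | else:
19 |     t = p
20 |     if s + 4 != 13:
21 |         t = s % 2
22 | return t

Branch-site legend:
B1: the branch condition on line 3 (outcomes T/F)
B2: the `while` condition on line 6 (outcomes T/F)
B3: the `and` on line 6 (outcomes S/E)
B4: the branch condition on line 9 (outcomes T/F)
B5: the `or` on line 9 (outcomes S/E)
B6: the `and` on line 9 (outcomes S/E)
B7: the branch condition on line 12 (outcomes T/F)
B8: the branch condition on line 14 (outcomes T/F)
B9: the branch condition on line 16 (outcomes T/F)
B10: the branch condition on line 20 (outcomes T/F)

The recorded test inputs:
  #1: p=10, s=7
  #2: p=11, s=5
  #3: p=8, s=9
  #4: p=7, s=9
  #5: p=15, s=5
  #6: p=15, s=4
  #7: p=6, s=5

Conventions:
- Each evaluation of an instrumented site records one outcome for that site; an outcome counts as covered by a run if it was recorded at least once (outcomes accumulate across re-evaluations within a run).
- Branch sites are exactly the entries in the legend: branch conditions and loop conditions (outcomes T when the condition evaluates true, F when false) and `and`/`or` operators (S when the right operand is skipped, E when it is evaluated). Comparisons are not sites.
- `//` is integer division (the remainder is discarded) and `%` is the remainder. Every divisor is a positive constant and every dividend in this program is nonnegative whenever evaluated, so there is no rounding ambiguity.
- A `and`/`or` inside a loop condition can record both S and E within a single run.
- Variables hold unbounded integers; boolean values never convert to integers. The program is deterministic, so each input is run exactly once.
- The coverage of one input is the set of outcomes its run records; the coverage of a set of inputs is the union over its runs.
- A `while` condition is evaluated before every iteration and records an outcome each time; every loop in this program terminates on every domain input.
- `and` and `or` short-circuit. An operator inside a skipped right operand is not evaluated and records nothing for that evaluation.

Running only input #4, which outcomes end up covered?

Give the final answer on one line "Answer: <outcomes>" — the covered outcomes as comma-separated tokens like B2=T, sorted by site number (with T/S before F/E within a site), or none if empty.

Simulating input #4 (p=7, s=9) step by step:
  B1->T, B3->S, B2->F, B5->E, B6->S, B4->F, B7->F, B9->F, B10->F
collecting distinct outcomes: B1=T, B2=F, B3=S, B4=F, B5=E, B6=S, B7=F, B9=F, B10=F

Answer: B1=T, B2=F, B3=S, B4=F, B5=E, B6=S, B7=F, B9=F, B10=F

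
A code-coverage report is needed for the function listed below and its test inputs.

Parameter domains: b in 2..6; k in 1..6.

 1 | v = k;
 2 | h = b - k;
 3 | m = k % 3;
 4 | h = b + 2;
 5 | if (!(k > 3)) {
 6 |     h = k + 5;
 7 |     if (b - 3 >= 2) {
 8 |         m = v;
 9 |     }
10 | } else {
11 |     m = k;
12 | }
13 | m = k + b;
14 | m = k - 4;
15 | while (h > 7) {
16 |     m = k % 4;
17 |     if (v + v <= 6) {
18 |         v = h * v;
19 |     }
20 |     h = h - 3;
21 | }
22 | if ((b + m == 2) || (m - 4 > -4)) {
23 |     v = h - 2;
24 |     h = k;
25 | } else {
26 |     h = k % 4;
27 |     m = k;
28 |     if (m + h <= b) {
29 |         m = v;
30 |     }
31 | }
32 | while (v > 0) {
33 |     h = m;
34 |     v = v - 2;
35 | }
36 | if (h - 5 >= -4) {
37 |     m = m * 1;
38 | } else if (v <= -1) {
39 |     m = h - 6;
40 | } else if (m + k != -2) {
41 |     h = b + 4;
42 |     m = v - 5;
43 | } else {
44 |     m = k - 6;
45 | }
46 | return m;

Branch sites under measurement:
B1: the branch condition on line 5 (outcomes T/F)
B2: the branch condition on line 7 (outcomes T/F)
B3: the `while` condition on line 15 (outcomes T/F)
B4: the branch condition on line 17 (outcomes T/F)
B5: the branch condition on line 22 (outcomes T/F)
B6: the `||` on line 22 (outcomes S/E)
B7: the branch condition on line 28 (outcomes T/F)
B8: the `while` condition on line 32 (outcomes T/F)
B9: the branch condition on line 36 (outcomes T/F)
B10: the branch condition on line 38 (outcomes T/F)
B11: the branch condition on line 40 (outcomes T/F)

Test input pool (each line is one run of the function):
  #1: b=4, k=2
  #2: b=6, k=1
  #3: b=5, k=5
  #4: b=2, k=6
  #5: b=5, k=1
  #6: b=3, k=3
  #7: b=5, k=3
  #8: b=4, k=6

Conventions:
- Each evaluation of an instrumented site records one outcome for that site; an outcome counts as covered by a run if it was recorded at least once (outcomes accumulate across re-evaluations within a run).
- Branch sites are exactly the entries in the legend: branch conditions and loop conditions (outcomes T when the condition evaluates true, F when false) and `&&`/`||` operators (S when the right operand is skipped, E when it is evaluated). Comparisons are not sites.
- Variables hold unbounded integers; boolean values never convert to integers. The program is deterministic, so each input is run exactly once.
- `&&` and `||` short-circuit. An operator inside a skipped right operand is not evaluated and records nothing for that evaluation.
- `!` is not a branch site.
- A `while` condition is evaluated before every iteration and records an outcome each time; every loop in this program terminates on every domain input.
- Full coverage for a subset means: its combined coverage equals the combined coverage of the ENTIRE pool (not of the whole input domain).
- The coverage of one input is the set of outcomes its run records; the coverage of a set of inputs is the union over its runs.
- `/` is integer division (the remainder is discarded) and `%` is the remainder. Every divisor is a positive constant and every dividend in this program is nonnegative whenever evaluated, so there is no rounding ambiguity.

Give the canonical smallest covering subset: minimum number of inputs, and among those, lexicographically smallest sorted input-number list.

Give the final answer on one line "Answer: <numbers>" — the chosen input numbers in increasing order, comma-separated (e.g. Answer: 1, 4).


input #1, b=4, k=2: outcomes B1=T, B2=F, B3=F, B5=T, B6=S, B8=T, B8=F, B9=F, B10=T
input #2, b=6, k=1: outcomes B1=T, B2=T, B3=F, B5=F, B6=E, B7=T, B8=T, B8=F, B9=T
input #3, b=5, k=5: outcomes B1=F, B3=F, B5=T, B6=E, B8=T, B8=F, B9=T
input #4, b=2, k=6: outcomes B1=F, B3=F, B5=T, B6=E, B8=T, B8=F, B9=T
input #5, b=5, k=1: outcomes B1=T, B2=T, B3=F, B5=T, B6=S, B8=T, B8=F, B9=F, B10=F, B11=F
input #6, b=3, k=3: outcomes B1=T, B2=F, B3=T, B3=F, B4=T, B5=T, B6=E, B8=T, B8=F, B9=T
input #7, b=5, k=3: outcomes B1=T, B2=T, B3=T, B3=F, B4=T, B5=T, B6=E, B8=T, B8=F, B9=T
input #8, b=4, k=6: outcomes B1=F, B3=F, B5=T, B6=E, B8=T, B8=F, B9=T
together the pool reaches 19 outcomes: B1=T, B1=F, B2=T, B2=F, B3=T, B3=F, B4=T, B5=T, B5=F, B6=S, B6=E, B7=T, B8=T, B8=F, B9=T, B9=F, B10=T, B10=F, B11=F
size 1 is not enough: best union over all size-1 subsets is 10/19
size 2 is not enough: best union over all size-2 subsets is 15/19
size 3 is not enough: best union over all size-3 subsets is 17/19
size 4 is not enough: best union over all size-4 subsets is 18/19
at size 5, {1, 2, 3, 5, 6} reaches all 19 outcomes; every lexicographically earlier size-5 subset fails
Answer: 1, 2, 3, 5, 6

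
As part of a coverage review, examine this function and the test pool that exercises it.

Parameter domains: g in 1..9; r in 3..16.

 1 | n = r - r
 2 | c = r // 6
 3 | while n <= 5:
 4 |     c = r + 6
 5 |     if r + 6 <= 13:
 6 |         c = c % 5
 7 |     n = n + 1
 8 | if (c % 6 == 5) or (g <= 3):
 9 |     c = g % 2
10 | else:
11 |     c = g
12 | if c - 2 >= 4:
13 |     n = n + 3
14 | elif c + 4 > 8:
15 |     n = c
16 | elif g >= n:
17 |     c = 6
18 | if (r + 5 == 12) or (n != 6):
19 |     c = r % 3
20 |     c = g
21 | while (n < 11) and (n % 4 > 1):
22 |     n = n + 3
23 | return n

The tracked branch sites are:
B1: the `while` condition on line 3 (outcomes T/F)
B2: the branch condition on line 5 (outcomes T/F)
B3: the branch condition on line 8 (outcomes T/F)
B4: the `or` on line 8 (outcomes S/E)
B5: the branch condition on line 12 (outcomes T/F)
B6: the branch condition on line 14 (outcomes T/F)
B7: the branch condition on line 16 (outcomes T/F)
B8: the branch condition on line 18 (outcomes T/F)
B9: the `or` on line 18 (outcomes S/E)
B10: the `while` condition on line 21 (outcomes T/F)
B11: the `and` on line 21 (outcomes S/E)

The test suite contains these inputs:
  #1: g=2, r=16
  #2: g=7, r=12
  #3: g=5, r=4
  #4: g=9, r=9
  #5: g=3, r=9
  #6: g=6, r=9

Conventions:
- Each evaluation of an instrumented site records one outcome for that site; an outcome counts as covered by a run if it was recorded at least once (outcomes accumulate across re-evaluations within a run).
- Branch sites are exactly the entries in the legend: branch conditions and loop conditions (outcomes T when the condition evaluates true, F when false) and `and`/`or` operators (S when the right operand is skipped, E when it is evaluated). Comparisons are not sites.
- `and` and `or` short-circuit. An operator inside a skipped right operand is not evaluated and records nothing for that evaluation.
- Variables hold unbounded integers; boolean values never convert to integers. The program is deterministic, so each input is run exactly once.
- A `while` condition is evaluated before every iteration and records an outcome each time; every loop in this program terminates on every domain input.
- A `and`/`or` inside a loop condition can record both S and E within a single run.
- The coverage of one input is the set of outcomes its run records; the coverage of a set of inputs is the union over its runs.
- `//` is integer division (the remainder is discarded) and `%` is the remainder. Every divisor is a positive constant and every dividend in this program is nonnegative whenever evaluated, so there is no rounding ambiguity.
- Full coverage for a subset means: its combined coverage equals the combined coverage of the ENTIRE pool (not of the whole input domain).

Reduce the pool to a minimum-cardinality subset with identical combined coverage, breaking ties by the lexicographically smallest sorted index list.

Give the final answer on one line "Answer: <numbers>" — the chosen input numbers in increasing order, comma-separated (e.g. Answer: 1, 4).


input #1, g=2, r=16: events B1->T, B2->F, B1->T, B2->F, B1->T, B2->F, B1->T, B2->F, B1->T, B2->F, B1->T, B2->F, B1->F, B4->E, ...; outcomes B1=T, B1=F, B2=F, B3=T, B4=E, B5=F, B6=F, B7=F, B8=F, B9=E, B10=T, B10=F, B11=E
input #2, g=7, r=12: events B1->T, B2->F, B1->T, B2->F, B1->T, B2->F, B1->T, B2->F, B1->T, B2->F, B1->T, B2->F, B1->F, B4->E, ...; outcomes B1=T, B1=F, B2=F, B3=F, B4=E, B5=T, B8=T, B9=E, B10=F, B11=E
input #3, g=5, r=4: events B1->T, B2->T, B1->T, B2->T, B1->T, B2->T, B1->T, B2->T, B1->T, B2->T, B1->T, B2->T, B1->F, B4->E, ...; outcomes B1=T, B1=F, B2=T, B3=F, B4=E, B5=F, B6=T, B8=T, B9=E, B10=F, B11=E
input #4, g=9, r=9: events B1->T, B2->F, B1->T, B2->F, B1->T, B2->F, B1->T, B2->F, B1->T, B2->F, B1->T, B2->F, B1->F, B4->E, ...; outcomes B1=T, B1=F, B2=F, B3=F, B4=E, B5=T, B8=T, B9=E, B10=F, B11=E
input #5, g=3, r=9: events B1->T, B2->F, B1->T, B2->F, B1->T, B2->F, B1->T, B2->F, B1->T, B2->F, B1->T, B2->F, B1->F, B4->E, ...; outcomes B1=T, B1=F, B2=F, B3=T, B4=E, B5=F, B6=F, B7=F, B8=F, B9=E, B10=T, B10=F, B11=E
input #6, g=6, r=9: events B1->T, B2->F, B1->T, B2->F, B1->T, B2->F, B1->T, B2->F, B1->T, B2->F, B1->T, B2->F, B1->F, B4->E, ...; outcomes B1=T, B1=F, B2=F, B3=F, B4=E, B5=T, B8=T, B9=E, B10=F, B11=E
pool-wide coverage (18 outcomes): B1=T, B1=F, B2=T, B2=F, B3=T, B3=F, B4=E, B5=T, B5=F, B6=T, B6=F, B7=F, B8=T, B8=F, B9=E, B10=T, B10=F, B11=E
every size-1 subset falls short of the 18 outcomes (best: 13/18)
every size-2 subset falls short of the 18 outcomes (best: 17/18)
size 3: inputs {1, 2, 3} cover all 18 outcomes, and no lexicographically smaller subset of this size does
Answer: 1, 2, 3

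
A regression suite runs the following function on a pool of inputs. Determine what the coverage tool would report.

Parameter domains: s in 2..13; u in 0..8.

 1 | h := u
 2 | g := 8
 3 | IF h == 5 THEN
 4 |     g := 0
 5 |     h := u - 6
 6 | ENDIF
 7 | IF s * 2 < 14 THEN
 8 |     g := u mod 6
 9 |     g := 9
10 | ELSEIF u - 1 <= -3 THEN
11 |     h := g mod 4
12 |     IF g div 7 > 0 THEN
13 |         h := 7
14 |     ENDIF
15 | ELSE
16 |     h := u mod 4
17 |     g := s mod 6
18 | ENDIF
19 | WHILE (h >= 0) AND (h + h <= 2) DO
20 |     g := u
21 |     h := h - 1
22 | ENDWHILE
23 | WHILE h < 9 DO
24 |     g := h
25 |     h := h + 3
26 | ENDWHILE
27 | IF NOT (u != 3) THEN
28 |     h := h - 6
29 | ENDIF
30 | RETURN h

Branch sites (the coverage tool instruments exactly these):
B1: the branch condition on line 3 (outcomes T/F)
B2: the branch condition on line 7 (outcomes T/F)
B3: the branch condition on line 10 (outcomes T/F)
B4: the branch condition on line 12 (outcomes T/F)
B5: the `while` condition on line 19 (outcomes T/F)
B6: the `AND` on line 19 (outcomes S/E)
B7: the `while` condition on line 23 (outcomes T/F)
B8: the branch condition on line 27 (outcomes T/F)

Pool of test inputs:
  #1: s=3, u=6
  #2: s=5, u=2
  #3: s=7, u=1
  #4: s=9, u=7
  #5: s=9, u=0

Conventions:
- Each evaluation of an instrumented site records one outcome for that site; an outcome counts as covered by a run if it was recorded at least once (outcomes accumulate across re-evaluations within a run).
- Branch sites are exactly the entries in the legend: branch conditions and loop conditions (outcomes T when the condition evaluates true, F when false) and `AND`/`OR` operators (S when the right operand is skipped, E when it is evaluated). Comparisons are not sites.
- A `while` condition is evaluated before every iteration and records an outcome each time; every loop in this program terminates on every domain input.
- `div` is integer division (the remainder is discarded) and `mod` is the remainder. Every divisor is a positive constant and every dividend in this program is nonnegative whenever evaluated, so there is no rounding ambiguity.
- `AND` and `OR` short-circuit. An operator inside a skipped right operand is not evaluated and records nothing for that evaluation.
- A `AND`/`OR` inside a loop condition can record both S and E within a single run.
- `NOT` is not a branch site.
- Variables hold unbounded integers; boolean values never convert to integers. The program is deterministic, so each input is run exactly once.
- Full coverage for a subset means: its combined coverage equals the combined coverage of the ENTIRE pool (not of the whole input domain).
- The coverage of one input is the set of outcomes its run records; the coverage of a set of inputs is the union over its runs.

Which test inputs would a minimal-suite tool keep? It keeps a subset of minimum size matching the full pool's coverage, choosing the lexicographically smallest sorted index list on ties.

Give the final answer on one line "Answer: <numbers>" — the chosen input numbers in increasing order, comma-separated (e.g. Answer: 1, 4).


input #1 (s=3, u=6): events B1->F, B2->T, B6->E, B5->F, B7->T, B7->F, B8->F; covers B1=F, B2=T, B5=F, B6=E, B7=T, B7=F, B8=F
input #2 (s=5, u=2): events B1->F, B2->T, B6->E, B5->F, B7->T, B7->T, B7->T, B7->F, B8->F; covers B1=F, B2=T, B5=F, B6=E, B7=T, B7=F, B8=F
input #3 (s=7, u=1): events B1->F, B2->F, B3->F, B6->E, B5->T, B6->E, B5->T, B6->S, B5->F, B7->T, B7->T, B7->T, B7->T, B7->F, ...; covers B1=F, B2=F, B3=F, B5=T, B5=F, B6=S, B6=E, B7=T, B7=F, B8=F
input #4 (s=9, u=7): events B1->F, B2->F, B3->F, B6->E, B5->F, B7->T, B7->T, B7->F, B8->F; covers B1=F, B2=F, B3=F, B5=F, B6=E, B7=T, B7=F, B8=F
input #5 (s=9, u=0): events B1->F, B2->F, B3->F, B6->E, B5->T, B6->S, B5->F, B7->T, B7->T, B7->T, B7->T, B7->F, B8->F; covers B1=F, B2=F, B3=F, B5=T, B5=F, B6=S, B6=E, B7=T, B7=F, B8=F
pool-wide coverage (11 outcomes): B1=F, B2=T, B2=F, B3=F, B5=T, B5=F, B6=S, B6=E, B7=T, B7=F, B8=F
size 1 is not enough: best union over all size-1 subsets is 10/11
size 2: inputs {1, 3} cover all 11 outcomes, and no lexicographically smaller subset of this size does
Answer: 1, 3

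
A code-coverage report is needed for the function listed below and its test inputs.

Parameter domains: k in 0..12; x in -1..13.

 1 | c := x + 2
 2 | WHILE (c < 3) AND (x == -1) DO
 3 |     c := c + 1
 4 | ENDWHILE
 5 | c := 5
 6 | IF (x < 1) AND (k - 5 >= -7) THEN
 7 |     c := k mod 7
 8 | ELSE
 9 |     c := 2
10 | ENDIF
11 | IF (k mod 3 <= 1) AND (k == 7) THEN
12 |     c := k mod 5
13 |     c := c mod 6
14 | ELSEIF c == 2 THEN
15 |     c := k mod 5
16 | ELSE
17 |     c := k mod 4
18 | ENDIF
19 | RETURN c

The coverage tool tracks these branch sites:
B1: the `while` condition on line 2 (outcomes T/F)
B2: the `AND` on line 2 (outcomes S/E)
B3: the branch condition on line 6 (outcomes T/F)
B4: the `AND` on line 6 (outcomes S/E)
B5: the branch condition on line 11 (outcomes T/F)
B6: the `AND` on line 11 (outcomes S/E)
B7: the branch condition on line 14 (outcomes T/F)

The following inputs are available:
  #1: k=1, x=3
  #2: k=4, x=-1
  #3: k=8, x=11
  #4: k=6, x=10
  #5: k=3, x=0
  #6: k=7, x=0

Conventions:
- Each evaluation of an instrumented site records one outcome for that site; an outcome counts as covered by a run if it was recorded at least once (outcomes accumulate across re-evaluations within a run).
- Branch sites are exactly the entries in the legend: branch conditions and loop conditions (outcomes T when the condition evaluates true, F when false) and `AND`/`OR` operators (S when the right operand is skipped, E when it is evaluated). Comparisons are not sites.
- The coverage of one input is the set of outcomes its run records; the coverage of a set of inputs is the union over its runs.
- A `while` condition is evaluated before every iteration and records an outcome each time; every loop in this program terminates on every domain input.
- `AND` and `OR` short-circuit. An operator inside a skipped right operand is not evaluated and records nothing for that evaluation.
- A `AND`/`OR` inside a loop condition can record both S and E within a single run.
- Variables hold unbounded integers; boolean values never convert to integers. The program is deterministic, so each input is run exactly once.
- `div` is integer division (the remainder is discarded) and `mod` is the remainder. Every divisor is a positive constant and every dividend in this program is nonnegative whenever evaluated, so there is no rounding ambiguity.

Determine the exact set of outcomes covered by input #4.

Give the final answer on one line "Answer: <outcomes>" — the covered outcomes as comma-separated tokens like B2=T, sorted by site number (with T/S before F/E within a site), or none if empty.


Running input #4 (k=6, x=10), event by event:
  B2->S, B1->F, B4->S, B3->F, B6->E, B5->F, B7->T
deduplicating events, the covered set is: B1=F, B2=S, B3=F, B4=S, B5=F, B6=E, B7=T
Answer: B1=F, B2=S, B3=F, B4=S, B5=F, B6=E, B7=T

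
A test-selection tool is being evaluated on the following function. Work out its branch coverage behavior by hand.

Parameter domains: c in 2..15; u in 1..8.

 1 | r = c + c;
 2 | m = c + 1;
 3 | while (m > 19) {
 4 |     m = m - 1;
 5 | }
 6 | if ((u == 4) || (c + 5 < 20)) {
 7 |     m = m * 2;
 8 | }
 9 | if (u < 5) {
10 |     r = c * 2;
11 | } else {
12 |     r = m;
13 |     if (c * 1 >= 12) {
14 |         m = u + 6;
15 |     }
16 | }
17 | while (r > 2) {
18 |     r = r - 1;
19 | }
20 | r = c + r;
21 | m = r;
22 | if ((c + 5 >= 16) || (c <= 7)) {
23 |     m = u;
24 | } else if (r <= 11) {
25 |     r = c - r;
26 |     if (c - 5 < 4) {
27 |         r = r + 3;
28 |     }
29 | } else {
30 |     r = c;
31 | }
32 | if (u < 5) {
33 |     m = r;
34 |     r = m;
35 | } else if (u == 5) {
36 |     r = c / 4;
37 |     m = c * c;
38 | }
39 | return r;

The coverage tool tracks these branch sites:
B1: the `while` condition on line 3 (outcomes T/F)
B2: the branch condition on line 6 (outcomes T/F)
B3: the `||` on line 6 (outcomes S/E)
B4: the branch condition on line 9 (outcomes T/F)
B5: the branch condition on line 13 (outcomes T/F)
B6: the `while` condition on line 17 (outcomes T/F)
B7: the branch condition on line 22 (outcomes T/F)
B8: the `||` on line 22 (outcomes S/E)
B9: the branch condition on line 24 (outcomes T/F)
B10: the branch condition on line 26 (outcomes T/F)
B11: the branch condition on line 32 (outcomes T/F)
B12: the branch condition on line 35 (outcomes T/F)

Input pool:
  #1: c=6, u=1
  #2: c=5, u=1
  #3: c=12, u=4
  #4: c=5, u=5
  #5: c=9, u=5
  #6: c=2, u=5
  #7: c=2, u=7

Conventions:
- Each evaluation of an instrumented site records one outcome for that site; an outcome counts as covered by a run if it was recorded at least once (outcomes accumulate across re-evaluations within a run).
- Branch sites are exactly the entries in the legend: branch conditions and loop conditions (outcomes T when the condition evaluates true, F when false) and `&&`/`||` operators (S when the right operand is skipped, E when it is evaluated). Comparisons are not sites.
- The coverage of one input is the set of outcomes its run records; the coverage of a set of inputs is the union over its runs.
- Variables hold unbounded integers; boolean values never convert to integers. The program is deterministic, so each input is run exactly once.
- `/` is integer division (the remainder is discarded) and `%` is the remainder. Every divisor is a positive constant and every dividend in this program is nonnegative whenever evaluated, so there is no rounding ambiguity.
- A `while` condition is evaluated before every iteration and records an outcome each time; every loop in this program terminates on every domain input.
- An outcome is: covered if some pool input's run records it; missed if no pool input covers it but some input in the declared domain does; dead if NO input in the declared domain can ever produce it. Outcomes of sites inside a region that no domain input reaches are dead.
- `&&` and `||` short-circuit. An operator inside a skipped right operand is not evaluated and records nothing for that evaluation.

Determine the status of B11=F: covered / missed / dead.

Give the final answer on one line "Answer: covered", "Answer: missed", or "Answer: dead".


B11=F is recorded by pool input(s) 4, 5, 6, 7 -> covered
Answer: covered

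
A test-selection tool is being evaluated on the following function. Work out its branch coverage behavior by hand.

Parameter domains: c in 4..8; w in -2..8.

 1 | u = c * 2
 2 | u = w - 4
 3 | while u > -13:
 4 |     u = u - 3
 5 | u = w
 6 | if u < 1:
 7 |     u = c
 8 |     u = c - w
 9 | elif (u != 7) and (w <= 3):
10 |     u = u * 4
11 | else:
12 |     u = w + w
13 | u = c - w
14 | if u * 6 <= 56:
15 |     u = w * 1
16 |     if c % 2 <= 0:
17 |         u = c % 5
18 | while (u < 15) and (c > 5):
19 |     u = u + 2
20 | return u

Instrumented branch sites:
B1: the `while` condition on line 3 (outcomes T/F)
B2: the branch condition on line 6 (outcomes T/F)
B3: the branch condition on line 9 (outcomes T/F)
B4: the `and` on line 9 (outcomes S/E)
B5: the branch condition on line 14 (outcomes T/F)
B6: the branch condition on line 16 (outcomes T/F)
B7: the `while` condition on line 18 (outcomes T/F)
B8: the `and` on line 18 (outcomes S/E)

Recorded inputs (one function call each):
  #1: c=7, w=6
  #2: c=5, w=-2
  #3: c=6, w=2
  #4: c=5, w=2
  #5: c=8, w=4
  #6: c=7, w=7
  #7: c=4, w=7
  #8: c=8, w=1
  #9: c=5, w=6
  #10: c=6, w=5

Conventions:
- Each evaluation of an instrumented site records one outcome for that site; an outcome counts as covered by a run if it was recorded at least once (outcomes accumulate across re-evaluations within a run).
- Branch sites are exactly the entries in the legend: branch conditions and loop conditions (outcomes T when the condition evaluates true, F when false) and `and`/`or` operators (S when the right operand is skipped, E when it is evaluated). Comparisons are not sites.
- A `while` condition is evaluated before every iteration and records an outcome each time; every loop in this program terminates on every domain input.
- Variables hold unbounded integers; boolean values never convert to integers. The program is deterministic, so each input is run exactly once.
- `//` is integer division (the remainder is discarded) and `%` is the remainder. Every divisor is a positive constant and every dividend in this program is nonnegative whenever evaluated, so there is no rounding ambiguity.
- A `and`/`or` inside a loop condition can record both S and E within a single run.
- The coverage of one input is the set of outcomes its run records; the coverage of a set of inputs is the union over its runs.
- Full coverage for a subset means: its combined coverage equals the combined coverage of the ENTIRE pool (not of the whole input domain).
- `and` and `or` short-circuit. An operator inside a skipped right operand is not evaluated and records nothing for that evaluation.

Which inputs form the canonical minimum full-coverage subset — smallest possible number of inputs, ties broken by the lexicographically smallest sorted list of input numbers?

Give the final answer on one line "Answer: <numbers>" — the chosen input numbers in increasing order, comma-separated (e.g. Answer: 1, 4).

#1 (c=7, w=6) -> covered: B1=T, B1=F, B2=F, B3=F, B4=E, B5=T, B6=F, B7=T, B7=F, B8=S, B8=E
#2 (c=5, w=-2) -> covered: B1=T, B1=F, B2=T, B5=T, B6=F, B7=F, B8=E
#3 (c=6, w=2) -> covered: B1=T, B1=F, B2=F, B3=T, B4=E, B5=T, B6=T, B7=T, B7=F, B8=S, B8=E
#4 (c=5, w=2) -> covered: B1=T, B1=F, B2=F, B3=T, B4=E, B5=T, B6=F, B7=F, B8=E
#5 (c=8, w=4) -> covered: B1=T, B1=F, B2=F, B3=F, B4=E, B5=T, B6=T, B7=T, B7=F, B8=S, B8=E
#6 (c=7, w=7) -> covered: B1=T, B1=F, B2=F, B3=F, B4=S, B5=T, B6=F, B7=T, B7=F, B8=S, B8=E
#7 (c=4, w=7) -> covered: B1=T, B1=F, B2=F, B3=F, B4=S, B5=T, B6=T, B7=F, B8=E
#8 (c=8, w=1) -> covered: B1=T, B1=F, B2=F, B3=T, B4=E, B5=T, B6=T, B7=T, B7=F, B8=S, B8=E
#9 (c=5, w=6) -> covered: B1=T, B1=F, B2=F, B3=F, B4=E, B5=T, B6=F, B7=F, B8=E
#10 (c=6, w=5) -> covered: B1=T, B1=F, B2=F, B3=F, B4=E, B5=T, B6=T, B7=T, B7=F, B8=S, B8=E
union over all inputs: B1=T, B1=F, B2=T, B2=F, B3=T, B3=F, B4=S, B4=E, B5=T, B6=T, B6=F, B7=T, B7=F, B8=S, B8=E (15 outcomes)
size 1 is not enough: best union over all size-1 subsets is 11/15
size 2 is not enough: best union over all size-2 subsets is 14/15
inputs {2, 3, 6} (size 3) cover everything; no size-3 subset with a lexicographically smaller index list covers all 15

Answer: 2, 3, 6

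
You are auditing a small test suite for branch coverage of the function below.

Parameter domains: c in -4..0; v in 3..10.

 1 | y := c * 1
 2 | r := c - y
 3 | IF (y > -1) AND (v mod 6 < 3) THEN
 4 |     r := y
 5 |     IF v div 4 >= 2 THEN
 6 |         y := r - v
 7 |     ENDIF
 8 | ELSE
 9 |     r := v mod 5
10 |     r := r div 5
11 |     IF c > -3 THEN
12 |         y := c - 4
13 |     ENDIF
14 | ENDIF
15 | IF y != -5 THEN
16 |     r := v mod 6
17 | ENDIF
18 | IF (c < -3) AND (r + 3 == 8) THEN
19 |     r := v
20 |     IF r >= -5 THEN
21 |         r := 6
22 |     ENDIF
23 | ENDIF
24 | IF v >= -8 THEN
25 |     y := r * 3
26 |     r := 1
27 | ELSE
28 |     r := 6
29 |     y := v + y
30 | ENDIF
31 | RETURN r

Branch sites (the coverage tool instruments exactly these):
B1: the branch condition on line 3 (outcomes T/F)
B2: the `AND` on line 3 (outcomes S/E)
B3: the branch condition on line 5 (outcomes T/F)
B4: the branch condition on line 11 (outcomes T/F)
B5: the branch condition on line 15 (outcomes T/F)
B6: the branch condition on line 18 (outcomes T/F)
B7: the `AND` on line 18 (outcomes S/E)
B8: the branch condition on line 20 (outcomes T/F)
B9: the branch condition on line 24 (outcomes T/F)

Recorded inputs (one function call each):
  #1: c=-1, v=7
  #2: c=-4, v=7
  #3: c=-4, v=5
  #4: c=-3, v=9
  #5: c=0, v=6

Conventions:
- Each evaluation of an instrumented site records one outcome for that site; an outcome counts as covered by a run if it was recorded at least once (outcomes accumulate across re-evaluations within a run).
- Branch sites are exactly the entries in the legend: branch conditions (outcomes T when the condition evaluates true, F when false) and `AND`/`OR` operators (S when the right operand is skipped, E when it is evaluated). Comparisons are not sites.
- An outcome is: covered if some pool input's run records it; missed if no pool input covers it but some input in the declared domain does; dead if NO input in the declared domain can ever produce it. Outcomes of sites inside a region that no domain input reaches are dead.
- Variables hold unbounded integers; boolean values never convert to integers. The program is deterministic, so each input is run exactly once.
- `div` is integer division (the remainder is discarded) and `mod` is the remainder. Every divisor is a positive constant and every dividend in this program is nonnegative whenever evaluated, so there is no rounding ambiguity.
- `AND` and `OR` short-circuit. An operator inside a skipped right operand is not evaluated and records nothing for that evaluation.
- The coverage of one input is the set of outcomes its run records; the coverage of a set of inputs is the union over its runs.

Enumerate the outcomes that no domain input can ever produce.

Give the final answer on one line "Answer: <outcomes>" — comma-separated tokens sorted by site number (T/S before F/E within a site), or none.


checking every outcome against all 40 domain inputs:
  B8=F: no domain input ever produces it -> dead
  B9=F: no domain input ever produces it -> dead
  reachable outcomes have witnesses, e.g. B1=T (e.g. c=0, v=6), B1=F (e.g. c=-4, v=3), B2=S (e.g. c=-4, v=3), B2=E (e.g. c=0, v=3)
Answer: B8=F, B9=F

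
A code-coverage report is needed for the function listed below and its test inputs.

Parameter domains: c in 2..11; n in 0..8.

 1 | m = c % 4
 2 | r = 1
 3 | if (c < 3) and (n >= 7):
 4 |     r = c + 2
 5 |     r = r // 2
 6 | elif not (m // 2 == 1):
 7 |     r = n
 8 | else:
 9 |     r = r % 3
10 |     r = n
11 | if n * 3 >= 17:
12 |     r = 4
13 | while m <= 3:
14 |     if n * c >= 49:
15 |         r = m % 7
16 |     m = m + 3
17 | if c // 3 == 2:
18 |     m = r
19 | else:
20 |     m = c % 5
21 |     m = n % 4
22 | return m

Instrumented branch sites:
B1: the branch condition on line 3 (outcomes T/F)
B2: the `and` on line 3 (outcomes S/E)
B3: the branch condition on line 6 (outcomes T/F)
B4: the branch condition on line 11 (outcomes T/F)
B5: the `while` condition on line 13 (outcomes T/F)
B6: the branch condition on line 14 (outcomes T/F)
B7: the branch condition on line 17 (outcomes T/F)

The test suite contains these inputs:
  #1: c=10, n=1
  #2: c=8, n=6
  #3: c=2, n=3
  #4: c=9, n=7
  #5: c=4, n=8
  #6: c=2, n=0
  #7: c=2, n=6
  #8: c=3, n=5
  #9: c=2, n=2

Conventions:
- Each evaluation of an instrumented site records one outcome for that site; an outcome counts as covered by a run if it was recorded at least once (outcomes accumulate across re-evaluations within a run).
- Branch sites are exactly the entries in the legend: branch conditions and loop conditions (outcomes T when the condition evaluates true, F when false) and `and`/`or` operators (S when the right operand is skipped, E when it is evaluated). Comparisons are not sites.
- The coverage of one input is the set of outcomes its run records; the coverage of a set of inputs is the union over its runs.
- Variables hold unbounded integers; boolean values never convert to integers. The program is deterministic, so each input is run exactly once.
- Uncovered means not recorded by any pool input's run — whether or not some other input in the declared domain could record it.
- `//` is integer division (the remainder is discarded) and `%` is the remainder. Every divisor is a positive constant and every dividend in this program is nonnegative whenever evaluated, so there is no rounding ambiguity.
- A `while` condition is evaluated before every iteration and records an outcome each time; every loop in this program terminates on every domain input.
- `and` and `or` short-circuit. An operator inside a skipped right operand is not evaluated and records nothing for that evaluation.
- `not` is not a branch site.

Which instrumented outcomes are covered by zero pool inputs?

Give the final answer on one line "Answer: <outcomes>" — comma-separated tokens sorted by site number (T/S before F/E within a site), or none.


#1 (c=10, n=1) -> covered: B1=F, B2=S, B3=F, B4=F, B5=T, B5=F, B6=F, B7=F
#2 (c=8, n=6) -> covered: B1=F, B2=S, B3=T, B4=T, B5=T, B5=F, B6=F, B7=T
#3 (c=2, n=3) -> covered: B1=F, B2=E, B3=F, B4=F, B5=T, B5=F, B6=F, B7=F
#4 (c=9, n=7) -> covered: B1=F, B2=S, B3=T, B4=T, B5=T, B5=F, B6=T, B7=F
#5 (c=4, n=8) -> covered: B1=F, B2=S, B3=T, B4=T, B5=T, B5=F, B6=F, B7=F
#6 (c=2, n=0) -> covered: B1=F, B2=E, B3=F, B4=F, B5=T, B5=F, B6=F, B7=F
#7 (c=2, n=6) -> covered: B1=F, B2=E, B3=F, B4=T, B5=T, B5=F, B6=F, B7=F
#8 (c=3, n=5) -> covered: B1=F, B2=S, B3=F, B4=F, B5=T, B5=F, B6=F, B7=F
#9 (c=2, n=2) -> covered: B1=F, B2=E, B3=F, B4=F, B5=T, B5=F, B6=F, B7=F
union over the pool: B1=F, B2=S, B2=E, B3=T, B3=F, B4=T, B4=F, B5=T, B5=F, B6=T, B6=F, B7=T, B7=F
uncovered (1 of 14): B1=T
Answer: B1=T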